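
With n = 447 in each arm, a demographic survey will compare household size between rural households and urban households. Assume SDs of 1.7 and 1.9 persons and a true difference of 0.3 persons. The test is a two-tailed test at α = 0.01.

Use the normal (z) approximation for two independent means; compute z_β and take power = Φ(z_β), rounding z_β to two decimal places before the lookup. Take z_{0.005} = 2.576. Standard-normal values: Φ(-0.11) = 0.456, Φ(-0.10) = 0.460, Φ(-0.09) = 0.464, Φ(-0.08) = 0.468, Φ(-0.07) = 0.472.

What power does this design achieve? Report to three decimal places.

z_β = δ·√(n/(σ₁²+σ₂²)) − z_{α/2}
    = 0.3 · √(447/6.5) − 2.576
    = 0.3 · 8.29272 − 2.576
    = 2.4878 − 2.576 = -0.0882 → -0.09
Power = Φ(-0.09) = 0.464.

Power ≈ 0.464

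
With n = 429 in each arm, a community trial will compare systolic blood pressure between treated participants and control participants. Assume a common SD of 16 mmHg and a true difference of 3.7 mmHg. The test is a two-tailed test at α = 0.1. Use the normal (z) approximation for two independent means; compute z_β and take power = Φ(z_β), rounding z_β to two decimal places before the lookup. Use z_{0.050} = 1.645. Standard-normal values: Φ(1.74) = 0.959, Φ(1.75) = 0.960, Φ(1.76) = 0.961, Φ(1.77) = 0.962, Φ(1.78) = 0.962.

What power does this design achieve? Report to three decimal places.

Power ≈ 0.959

z_β = δ·√(n/(σ₁²+σ₂²)) − z_{α/2}
    = 3.7 · √(429/512) − 1.645
    = 3.7 · 0.91536 − 1.645
    = 3.3868 − 1.645 = 1.7418 → 1.74
Power = Φ(1.74) = 0.959.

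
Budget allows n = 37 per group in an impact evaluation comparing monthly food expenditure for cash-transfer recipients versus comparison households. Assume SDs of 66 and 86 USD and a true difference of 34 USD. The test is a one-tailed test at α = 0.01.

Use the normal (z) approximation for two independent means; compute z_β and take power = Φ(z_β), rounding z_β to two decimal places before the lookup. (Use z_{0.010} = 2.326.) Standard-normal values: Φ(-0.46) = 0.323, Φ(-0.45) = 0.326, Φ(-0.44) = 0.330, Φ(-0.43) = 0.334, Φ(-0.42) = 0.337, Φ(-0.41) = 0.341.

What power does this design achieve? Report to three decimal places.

z_β = δ·√(n/(σ₁²+σ₂²)) − z_α
    = 34 · √(37/11752) − 2.326
    = 34 · 0.05611 − 2.326
    = 1.9078 − 2.326 = -0.4182 → -0.42
Power = Φ(-0.42) = 0.337.

Power ≈ 0.337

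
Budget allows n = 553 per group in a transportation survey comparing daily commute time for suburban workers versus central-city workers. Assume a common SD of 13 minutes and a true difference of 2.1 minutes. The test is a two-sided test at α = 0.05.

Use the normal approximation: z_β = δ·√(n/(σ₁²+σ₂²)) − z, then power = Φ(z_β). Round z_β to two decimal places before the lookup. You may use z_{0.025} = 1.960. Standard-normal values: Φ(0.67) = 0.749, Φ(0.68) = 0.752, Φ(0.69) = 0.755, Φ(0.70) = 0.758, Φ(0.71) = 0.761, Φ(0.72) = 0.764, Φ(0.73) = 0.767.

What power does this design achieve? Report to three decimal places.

z_β = δ·√(n/(σ₁²+σ₂²)) − z_{α/2}
    = 2.1 · √(553/338) − 1.960
    = 2.1 · 1.27910 − 1.960
    = 2.6861 − 1.960 = 0.7261 → 0.73
Power = Φ(0.73) = 0.767.

Power ≈ 0.767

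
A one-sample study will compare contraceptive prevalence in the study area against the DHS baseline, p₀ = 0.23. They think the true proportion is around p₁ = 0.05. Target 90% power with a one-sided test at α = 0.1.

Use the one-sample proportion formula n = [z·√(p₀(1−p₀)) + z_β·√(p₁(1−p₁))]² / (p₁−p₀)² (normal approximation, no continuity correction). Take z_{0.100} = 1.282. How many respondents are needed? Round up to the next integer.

n = [z_α·√(p₀q₀) + z_β·√(p₁q₁)]² / (p₁ − p₀)²
  = [1.282·√(0.23·0.77) + 1.282·√(0.05·0.95)]² / (-0.18)²
  = [1.282·0.4208 + 1.282·0.2179]² / 0.0324
  = [0.8189]² / 0.0324
  = 20.70
Round up → n = 21.

n = 21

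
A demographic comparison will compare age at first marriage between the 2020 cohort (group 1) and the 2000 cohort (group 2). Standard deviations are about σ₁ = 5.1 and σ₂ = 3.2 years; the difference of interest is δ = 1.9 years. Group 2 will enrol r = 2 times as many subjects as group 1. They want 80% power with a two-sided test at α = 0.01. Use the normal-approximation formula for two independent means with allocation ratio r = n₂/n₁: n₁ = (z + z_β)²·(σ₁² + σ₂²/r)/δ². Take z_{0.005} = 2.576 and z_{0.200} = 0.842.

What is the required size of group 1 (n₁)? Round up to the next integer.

n₁ = 101

n₁ = (z_{α/2} + z_β)² · (σ₁² + σ₂²/r) / δ²
   = (2.576 + 0.842)² · (5.1² + 3.2²/2) / 1.9²
   = 11.6827 · (26.01 + 5.12) / 3.61
   = 11.6827 · 31.13 / 3.61
   = 100.74
Round up → n₁ = 101; n₂ = r·n₁ = 2 × 101 = 202.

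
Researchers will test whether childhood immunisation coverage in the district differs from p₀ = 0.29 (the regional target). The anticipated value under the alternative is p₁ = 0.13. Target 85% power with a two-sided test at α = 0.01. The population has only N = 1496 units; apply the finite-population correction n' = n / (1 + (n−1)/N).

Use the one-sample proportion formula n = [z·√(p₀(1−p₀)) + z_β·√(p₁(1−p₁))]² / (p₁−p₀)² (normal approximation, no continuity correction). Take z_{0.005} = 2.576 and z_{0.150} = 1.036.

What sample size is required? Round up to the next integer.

n = [z_{α/2}·√(p₀q₀) + z_β·√(p₁q₁)]² / (p₁ − p₀)²
  = [2.576·√(0.29·0.71) + 1.036·√(0.13·0.87)]² / (-0.16)²
  = [2.576·0.4538 + 1.036·0.3363]² / 0.0256
  = [1.5173]² / 0.0256
  = 89.93
Finite-population correction (N = 1496): 89.93 / (1 + (89.93 − 1)/1496) = 84.88.
Round up → n = 85.

n = 85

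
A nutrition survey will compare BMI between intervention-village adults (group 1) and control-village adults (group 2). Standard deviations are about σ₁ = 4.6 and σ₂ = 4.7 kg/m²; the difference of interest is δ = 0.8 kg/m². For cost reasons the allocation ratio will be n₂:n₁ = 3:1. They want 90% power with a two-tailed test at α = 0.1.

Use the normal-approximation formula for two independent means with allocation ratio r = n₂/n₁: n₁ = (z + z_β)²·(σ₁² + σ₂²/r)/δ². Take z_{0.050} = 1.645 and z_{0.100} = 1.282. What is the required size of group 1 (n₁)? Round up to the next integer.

n₁ = (z_{α/2} + z_β)² · (σ₁² + σ₂²/r) / δ²
   = (1.645 + 1.282)² · (4.6² + 4.7²/3) / 0.8²
   = 8.5673 · (21.16 + 7.3633) / 0.64
   = 8.5673 · 28.5233 / 0.64
   = 381.83
Round up → n₁ = 382; n₂ = r·n₁ = 3 × 382 = 1146.

n₁ = 382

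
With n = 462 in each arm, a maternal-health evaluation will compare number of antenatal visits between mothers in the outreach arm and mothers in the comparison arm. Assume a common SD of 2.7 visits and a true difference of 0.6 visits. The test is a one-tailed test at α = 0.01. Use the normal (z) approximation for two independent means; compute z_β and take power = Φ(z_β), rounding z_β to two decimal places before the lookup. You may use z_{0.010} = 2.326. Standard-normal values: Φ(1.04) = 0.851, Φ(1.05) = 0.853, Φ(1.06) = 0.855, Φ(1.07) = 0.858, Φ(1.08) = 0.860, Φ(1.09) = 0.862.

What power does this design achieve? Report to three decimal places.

z_β = δ·√(n/(σ₁²+σ₂²)) − z_α
    = 0.6 · √(462/14.58) − 2.326
    = 0.6 · 5.62914 − 2.326
    = 3.3775 − 2.326 = 1.0515 → 1.05
Power = Φ(1.05) = 0.853.

Power ≈ 0.853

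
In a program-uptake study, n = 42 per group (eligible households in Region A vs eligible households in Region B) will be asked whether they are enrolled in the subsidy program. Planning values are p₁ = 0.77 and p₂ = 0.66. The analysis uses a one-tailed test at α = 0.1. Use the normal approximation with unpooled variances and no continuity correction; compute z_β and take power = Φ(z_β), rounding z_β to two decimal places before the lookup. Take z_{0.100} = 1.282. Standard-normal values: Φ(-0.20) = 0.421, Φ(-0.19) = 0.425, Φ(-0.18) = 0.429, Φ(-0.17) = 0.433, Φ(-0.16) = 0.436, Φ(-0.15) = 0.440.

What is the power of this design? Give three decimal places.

Power ≈ 0.436

z_β = |p₁−p₂|·√(n/[p₁q₁+p₂q₂]) − z_α
    = 0.11 · √(42/0.4015) − 1.282
    = 0.11 · 10.2278 − 1.282
    = 1.1251 − 1.282 = -0.1569 → -0.16
Power = Φ(-0.16) = 0.436.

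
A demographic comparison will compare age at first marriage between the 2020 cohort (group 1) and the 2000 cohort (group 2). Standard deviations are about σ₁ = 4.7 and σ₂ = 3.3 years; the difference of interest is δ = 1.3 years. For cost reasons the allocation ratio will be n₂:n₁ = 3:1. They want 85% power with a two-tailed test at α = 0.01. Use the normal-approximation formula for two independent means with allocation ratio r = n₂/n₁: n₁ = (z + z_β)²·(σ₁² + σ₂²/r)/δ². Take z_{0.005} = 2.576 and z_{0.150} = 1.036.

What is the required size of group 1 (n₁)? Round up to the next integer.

n₁ = 199

n₁ = (z_{α/2} + z_β)² · (σ₁² + σ₂²/r) / δ²
   = (2.576 + 1.036)² · (4.7² + 3.3²/3) / 1.3²
   = 13.0465 · (22.09 + 3.63) / 1.69
   = 13.0465 · 25.72 / 1.69
   = 198.55
Round up → n₁ = 199; n₂ = r·n₁ = 3 × 199 = 597.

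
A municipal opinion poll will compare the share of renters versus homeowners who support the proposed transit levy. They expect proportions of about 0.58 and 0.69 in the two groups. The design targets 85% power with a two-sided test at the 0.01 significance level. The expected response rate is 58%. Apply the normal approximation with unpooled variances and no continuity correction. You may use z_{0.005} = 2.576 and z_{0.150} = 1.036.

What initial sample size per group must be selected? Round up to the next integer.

n = 851 per group

n = (z_{α/2} + z_β)² · [p₁(1−p₁) + p₂(1−p₂)] / (p₁ − p₂)²
  = (2.576 + 1.036)² · (0.58·0.42 + 0.69·0.31) / (-0.11)²
  = (3.612)² · (0.2436 + 0.2139) / 0.0121
  = 13.0465 · 0.4575 / 0.0121
  = 493.29
Adjust for 58% response: 493.29 / 0.58 = 850.50.
Round up → n = 851 per group.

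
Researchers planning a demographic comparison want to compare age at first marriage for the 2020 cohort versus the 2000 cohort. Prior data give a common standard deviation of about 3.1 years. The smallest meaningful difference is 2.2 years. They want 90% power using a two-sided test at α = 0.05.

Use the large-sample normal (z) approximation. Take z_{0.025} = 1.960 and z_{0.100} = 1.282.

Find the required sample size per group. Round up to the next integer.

n = 42 per group

n = (z_{α/2} + z_β)² · (σ₁² + σ₂²) / δ²
  = (1.960 + 1.282)² · (2·3.1² = 19.22) / 2.2²
  = 10.5106 · 19.22 / 4.84
  = 41.74
Round up → n = 42 per group.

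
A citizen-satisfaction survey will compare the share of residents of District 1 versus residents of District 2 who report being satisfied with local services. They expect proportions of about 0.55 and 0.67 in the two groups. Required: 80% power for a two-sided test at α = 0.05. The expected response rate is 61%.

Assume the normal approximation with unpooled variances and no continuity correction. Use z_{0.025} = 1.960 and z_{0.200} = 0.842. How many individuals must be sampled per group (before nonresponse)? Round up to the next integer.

n = (z_{α/2} + z_β)² · [p₁(1−p₁) + p₂(1−p₂)] / (p₁ − p₂)²
  = (1.960 + 0.842)² · (0.55·0.45 + 0.67·0.33) / (-0.12)²
  = (2.802)² · (0.2475 + 0.2211) / 0.0144
  = 7.8512 · 0.4686 / 0.0144
  = 255.49
Adjust for 61% response: 255.49 / 0.61 = 418.84.
Round up → n = 419 per group.

n = 419 per group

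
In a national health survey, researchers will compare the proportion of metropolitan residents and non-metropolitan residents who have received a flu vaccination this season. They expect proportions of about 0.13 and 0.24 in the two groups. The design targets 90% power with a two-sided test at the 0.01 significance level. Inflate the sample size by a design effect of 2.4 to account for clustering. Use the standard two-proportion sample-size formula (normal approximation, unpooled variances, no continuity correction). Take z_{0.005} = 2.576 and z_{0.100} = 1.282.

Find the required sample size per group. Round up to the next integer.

n = 873 per group

n = (z_{α/2} + z_β)² · [p₁(1−p₁) + p₂(1−p₂)] / (p₁ − p₂)²
  = (2.576 + 1.282)² · (0.13·0.87 + 0.24·0.76) / (-0.11)²
  = (3.858)² · (0.1131 + 0.1824) / 0.0121
  = 14.8842 · 0.2955 / 0.0121
  = 363.49
Design effect: 2.4 × 363.49 = 872.38.
Round up → n = 873 per group.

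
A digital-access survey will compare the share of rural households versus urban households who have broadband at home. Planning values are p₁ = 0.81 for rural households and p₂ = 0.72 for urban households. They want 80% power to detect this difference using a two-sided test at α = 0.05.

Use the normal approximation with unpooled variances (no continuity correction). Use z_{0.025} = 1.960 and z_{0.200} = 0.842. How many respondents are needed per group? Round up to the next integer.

n = (z_{α/2} + z_β)² · [p₁(1−p₁) + p₂(1−p₂)] / (p₁ − p₂)²
  = (1.960 + 0.842)² · (0.81·0.19 + 0.72·0.28) / (0.09)²
  = (2.802)² · (0.1539 + 0.2016) / 0.0081
  = 7.8512 · 0.3555 / 0.0081
  = 344.58
Round up → n = 345 per group.

n = 345 per group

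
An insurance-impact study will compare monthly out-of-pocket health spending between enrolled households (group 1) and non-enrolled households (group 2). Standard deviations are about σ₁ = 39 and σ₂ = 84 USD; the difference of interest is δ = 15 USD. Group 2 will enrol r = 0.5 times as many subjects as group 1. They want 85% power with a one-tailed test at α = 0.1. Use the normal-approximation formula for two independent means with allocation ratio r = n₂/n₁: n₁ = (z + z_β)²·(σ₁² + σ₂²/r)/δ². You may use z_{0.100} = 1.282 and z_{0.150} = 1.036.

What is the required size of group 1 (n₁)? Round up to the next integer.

n₁ = (z_α + z_β)² · (σ₁² + σ₂²/r) / δ²
   = (1.282 + 1.036)² · (39² + 84²/0.5) / 15²
   = 5.3731 · (1521 + 14112) / 225
   = 5.3731 · 15633 / 225
   = 373.32
Round up → n₁ = 374; n₂ = r·n₁ = 0.5 × 374 = 187.

n₁ = 374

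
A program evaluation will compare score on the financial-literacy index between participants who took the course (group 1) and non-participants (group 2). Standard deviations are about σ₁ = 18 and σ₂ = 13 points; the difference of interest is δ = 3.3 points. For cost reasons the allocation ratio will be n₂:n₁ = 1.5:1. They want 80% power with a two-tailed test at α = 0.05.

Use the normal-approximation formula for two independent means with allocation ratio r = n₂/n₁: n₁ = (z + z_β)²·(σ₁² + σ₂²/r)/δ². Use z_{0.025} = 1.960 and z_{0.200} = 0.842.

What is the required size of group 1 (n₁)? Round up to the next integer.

n₁ = (z_{α/2} + z_β)² · (σ₁² + σ₂²/r) / δ²
   = (1.960 + 0.842)² · (18² + 13²/1.5) / 3.3²
   = 7.8512 · (324 + 112.6667) / 10.89
   = 7.8512 · 436.6667 / 10.89
   = 314.82
Round up → n₁ = 315; n₂ = r·n₁ = 1.5 × 315 = 473.

n₁ = 315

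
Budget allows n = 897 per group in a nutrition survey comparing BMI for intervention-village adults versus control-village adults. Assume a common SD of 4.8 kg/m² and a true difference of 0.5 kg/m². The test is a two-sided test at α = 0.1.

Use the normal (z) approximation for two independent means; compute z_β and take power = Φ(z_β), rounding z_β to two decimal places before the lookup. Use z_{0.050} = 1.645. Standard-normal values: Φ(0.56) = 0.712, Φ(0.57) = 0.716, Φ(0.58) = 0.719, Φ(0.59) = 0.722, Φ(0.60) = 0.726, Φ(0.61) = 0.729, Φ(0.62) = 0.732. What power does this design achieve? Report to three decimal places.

Power ≈ 0.712

z_β = δ·√(n/(σ₁²+σ₂²)) − z_{α/2}
    = 0.5 · √(897/46.08) − 1.645
    = 0.5 · 4.41205 − 1.645
    = 2.2060 − 1.645 = 0.5610 → 0.56
Power = Φ(0.56) = 0.712.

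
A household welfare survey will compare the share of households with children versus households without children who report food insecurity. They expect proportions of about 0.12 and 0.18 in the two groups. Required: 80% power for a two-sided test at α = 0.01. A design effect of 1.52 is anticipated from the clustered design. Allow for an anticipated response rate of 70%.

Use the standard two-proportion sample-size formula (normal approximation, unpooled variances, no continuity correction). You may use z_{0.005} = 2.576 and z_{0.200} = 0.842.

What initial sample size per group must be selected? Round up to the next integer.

n = 1785 per group

n = (z_{α/2} + z_β)² · [p₁(1−p₁) + p₂(1−p₂)] / (p₁ − p₂)²
  = (2.576 + 0.842)² · (0.12·0.88 + 0.18·0.82) / (-0.06)²
  = (3.418)² · (0.1056 + 0.1476) / 0.0036
  = 11.6827 · 0.2532 / 0.0036
  = 821.68
Design effect: 1.52 × 821.68 = 1248.96.
Adjust for 70% response: 1248.96 / 0.70 = 1784.23.
Round up → n = 1785 per group.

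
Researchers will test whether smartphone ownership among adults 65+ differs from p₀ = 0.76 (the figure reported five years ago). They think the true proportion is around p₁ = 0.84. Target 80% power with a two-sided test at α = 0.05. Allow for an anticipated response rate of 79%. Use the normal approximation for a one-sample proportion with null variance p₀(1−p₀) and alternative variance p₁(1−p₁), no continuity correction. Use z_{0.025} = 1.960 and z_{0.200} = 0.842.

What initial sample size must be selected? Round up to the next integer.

n = [z_{α/2}·√(p₀q₀) + z_β·√(p₁q₁)]² / (p₁ − p₀)²
  = [1.960·√(0.76·0.24) + 0.842·√(0.84·0.16)]² / (0.08)²
  = [1.960·0.4271 + 0.842·0.3666]² / 0.0064
  = [1.1458]² / 0.0064
  = 205.12
Adjust for 79% response: 205.12 / 0.79 = 259.65.
Round up → n = 260.

n = 260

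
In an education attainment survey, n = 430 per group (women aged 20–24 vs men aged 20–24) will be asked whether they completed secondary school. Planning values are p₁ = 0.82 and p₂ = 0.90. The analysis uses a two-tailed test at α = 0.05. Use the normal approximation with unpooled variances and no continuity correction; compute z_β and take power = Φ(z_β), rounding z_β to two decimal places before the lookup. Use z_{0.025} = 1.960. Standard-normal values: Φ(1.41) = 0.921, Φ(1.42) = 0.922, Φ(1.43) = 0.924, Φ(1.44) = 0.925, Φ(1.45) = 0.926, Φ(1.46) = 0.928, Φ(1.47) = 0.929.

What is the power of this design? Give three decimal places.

Power ≈ 0.925

z_β = |p₁−p₂|·√(n/[p₁q₁+p₂q₂]) − z_{α/2}
    = 0.08 · √(430/0.2376) − 1.960
    = 0.08 · 42.5413 − 1.960
    = 3.4033 − 1.960 = 1.4433 → 1.44
Power = Φ(1.44) = 0.925.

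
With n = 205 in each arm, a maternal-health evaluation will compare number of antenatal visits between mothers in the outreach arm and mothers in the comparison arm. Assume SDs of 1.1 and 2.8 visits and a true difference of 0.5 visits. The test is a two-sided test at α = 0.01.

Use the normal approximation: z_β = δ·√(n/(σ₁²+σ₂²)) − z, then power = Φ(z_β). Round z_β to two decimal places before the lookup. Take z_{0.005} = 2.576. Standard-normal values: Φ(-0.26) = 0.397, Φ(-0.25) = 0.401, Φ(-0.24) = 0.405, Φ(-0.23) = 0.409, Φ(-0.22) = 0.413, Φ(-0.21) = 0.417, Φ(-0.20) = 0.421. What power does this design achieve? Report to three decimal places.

z_β = δ·√(n/(σ₁²+σ₂²)) − z_{α/2}
    = 0.5 · √(205/9.05) − 2.576
    = 0.5 · 4.75940 − 2.576
    = 2.3797 − 2.576 = -0.1963 → -0.20
Power = Φ(-0.20) = 0.421.

Power ≈ 0.421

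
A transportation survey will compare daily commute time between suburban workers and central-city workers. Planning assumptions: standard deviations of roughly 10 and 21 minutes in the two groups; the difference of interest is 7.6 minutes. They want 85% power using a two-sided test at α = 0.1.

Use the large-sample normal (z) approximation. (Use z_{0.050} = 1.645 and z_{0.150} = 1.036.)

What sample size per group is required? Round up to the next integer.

n = 68 per group

n = (z_{α/2} + z_β)² · (σ₁² + σ₂²) / δ²
  = (1.645 + 1.036)² · (10² + 21² = 541) / 7.6²
  = 7.1878 · 541 / 57.76
  = 67.32
Round up → n = 68 per group.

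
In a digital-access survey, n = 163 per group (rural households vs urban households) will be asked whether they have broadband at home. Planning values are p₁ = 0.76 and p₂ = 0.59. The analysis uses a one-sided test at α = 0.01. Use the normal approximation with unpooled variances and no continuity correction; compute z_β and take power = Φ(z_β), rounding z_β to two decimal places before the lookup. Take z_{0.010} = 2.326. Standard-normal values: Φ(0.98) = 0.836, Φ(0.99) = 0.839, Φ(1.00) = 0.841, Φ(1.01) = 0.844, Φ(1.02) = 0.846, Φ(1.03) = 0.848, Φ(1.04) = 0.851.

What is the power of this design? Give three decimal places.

z_β = |p₁−p₂|·√(n/[p₁q₁+p₂q₂]) − z_α
    = 0.17 · √(163/0.4243) − 2.326
    = 0.17 · 19.6001 − 2.326
    = 3.3320 − 2.326 = 1.0060 → 1.01
Power = Φ(1.01) = 0.844.

Power ≈ 0.844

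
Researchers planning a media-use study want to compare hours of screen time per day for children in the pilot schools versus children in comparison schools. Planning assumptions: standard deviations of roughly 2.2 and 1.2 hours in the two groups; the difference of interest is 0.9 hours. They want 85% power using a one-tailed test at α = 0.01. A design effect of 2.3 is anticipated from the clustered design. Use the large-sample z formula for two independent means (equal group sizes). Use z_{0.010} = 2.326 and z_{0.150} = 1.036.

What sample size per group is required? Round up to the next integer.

n = (z_α + z_β)² · (σ₁² + σ₂²) / δ²
  = (2.326 + 1.036)² · (2.2² + 1.2² = 6.28) / 0.9²
  = 11.3030 · 6.28 / 0.81
  = 87.63
Design effect: 2.3 × 87.63 = 201.56.
Round up → n = 202 per group.

n = 202 per group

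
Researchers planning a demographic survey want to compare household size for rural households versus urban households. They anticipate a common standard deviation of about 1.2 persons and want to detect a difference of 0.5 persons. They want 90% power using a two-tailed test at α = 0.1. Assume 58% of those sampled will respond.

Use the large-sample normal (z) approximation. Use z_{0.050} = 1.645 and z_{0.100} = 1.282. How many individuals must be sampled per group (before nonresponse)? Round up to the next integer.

n = 171 per group

n = (z_{α/2} + z_β)² · (σ₁² + σ₂²) / δ²
  = (1.645 + 1.282)² · (2·1.2² = 2.88) / 0.5²
  = 8.5673 · 2.88 / 0.25
  = 98.70
Adjust for 58% response: 98.70 / 0.58 = 170.16.
Round up → n = 171 per group.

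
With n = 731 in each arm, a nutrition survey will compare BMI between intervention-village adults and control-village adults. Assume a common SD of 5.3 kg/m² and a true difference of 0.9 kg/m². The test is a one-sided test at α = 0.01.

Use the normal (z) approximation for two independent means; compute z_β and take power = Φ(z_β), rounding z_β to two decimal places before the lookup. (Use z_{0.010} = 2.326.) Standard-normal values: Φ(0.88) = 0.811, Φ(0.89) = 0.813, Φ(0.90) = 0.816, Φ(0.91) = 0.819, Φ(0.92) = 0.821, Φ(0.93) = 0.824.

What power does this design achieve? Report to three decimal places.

Power ≈ 0.821

z_β = δ·√(n/(σ₁²+σ₂²)) − z_α
    = 0.9 · √(731/56.18) − 2.326
    = 0.9 · 3.60718 − 2.326
    = 3.2465 − 2.326 = 0.9205 → 0.92
Power = Φ(0.92) = 0.821.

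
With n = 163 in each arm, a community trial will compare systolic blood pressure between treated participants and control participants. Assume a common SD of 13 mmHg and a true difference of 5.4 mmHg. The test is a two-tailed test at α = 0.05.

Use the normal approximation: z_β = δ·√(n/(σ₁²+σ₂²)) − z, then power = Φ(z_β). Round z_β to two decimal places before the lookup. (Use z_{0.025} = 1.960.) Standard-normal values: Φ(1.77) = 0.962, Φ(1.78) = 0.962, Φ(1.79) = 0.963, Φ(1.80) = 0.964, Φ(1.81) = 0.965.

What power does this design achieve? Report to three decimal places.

z_β = δ·√(n/(σ₁²+σ₂²)) − z_{α/2}
    = 5.4 · √(163/338) − 1.960
    = 5.4 · 0.69444 − 1.960
    = 3.7500 − 1.960 = 1.7900 → 1.79
Power = Φ(1.79) = 0.963.

Power ≈ 0.963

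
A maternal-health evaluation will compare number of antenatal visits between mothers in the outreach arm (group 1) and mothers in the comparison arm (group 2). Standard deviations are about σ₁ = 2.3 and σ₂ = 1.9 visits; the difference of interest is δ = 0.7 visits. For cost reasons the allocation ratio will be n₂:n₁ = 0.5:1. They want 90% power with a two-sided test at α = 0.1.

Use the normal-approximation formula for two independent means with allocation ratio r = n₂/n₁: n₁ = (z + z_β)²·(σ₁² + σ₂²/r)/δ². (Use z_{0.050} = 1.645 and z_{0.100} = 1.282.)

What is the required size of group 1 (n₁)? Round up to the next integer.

n₁ = 219

n₁ = (z_{α/2} + z_β)² · (σ₁² + σ₂²/r) / δ²
   = (1.645 + 1.282)² · (2.3² + 1.9²/0.5) / 0.7²
   = 8.5673 · (5.29 + 7.22) / 0.49
   = 8.5673 · 12.51 / 0.49
   = 218.73
Round up → n₁ = 219; n₂ = r·n₁ = 0.5 × 219 = 110.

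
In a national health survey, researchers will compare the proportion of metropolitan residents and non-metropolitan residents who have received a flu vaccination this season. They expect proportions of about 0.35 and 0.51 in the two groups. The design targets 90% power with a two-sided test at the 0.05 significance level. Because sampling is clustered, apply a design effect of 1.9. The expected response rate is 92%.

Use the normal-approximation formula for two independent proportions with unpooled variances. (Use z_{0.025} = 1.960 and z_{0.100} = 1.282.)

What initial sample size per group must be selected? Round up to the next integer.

n = (z_{α/2} + z_β)² · [p₁(1−p₁) + p₂(1−p₂)] / (p₁ − p₂)²
  = (1.960 + 1.282)² · (0.35·0.65 + 0.51·0.49) / (-0.16)²
  = (3.242)² · (0.2275 + 0.2499) / 0.0256
  = 10.5106 · 0.4774 / 0.0256
  = 196.01
Design effect: 1.9 × 196.01 = 372.41.
Adjust for 92% response: 372.41 / 0.92 = 404.79.
Round up → n = 405 per group.

n = 405 per group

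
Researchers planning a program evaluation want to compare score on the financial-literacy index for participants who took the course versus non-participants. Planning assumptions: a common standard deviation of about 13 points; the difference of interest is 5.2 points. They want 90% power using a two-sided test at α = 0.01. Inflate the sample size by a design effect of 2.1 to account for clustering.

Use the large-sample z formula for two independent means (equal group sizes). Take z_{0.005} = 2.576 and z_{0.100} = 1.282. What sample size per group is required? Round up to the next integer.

n = 391 per group

n = (z_{α/2} + z_β)² · (σ₁² + σ₂²) / δ²
  = (2.576 + 1.282)² · (2·13² = 338) / 5.2²
  = 14.8842 · 338 / 27.04
  = 186.05
Design effect: 2.1 × 186.05 = 390.71.
Round up → n = 391 per group.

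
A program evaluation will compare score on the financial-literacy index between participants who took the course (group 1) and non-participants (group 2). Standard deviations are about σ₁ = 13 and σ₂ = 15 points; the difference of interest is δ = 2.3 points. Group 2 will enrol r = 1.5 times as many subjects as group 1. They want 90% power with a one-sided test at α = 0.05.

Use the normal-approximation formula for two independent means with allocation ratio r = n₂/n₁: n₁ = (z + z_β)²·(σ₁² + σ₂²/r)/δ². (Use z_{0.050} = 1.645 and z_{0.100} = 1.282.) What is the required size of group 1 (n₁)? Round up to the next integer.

n₁ = (z_α + z_β)² · (σ₁² + σ₂²/r) / δ²
   = (1.645 + 1.282)² · (13² + 15²/1.5) / 2.3²
   = 8.5673 · (169 + 150) / 5.29
   = 8.5673 · 319 / 5.29
   = 516.63
Round up → n₁ = 517; n₂ = r·n₁ = 1.5 × 517 = 776.

n₁ = 517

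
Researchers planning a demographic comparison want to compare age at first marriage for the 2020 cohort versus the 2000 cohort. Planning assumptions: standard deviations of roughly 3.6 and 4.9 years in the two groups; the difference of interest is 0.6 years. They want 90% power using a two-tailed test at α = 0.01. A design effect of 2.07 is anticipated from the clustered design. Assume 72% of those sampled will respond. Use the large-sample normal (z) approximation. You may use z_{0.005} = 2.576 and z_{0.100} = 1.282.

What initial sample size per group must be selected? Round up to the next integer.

n = (z_{α/2} + z_β)² · (σ₁² + σ₂²) / δ²
  = (2.576 + 1.282)² · (3.6² + 4.9² = 36.97) / 0.6²
  = 14.8842 · 36.97 / 0.36
  = 1528.52
Design effect: 2.07 × 1528.52 = 3164.04.
Adjust for 72% response: 3164.04 / 0.72 = 4394.50.
Round up → n = 4395 per group.

n = 4395 per group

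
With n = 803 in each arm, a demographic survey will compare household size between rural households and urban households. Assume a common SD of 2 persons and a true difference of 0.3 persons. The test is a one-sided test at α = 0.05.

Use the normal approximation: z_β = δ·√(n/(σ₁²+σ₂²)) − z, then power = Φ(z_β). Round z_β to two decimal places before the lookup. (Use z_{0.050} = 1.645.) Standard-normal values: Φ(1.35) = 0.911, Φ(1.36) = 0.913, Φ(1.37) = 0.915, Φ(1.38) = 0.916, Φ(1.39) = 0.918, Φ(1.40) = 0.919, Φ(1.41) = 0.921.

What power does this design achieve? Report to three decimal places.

z_β = δ·√(n/(σ₁²+σ₂²)) − z_α
    = 0.3 · √(803/8) − 1.645
    = 0.3 · 10.01873 − 1.645
    = 3.0056 − 1.645 = 1.3606 → 1.36
Power = Φ(1.36) = 0.913.

Power ≈ 0.913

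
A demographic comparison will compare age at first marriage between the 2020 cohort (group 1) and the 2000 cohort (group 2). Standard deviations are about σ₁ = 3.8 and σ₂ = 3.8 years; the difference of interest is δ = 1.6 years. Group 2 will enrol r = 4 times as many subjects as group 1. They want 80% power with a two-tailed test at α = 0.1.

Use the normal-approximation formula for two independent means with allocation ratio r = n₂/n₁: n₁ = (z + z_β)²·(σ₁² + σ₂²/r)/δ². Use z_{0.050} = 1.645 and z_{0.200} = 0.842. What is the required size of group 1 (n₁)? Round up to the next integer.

n₁ = (z_{α/2} + z_β)² · (σ₁² + σ₂²/r) / δ²
   = (1.645 + 0.842)² · (3.8² + 3.8²/4) / 1.6²
   = 6.1852 · (14.44 + 3.61) / 2.56
   = 6.1852 · 18.05 / 2.56
   = 43.61
Round up → n₁ = 44; n₂ = r·n₁ = 4 × 44 = 176.

n₁ = 44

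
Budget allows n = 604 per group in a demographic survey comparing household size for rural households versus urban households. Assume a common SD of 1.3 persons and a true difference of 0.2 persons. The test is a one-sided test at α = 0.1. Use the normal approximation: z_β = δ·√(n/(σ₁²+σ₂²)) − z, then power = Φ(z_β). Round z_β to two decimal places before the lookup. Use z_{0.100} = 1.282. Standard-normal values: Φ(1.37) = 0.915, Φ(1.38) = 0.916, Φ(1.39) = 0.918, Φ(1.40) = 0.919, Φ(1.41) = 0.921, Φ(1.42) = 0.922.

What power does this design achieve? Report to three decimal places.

Power ≈ 0.918

z_β = δ·√(n/(σ₁²+σ₂²)) − z_α
    = 0.2 · √(604/3.38) − 1.282
    = 0.2 · 13.36781 − 1.282
    = 2.6736 − 1.282 = 1.3916 → 1.39
Power = Φ(1.39) = 0.918.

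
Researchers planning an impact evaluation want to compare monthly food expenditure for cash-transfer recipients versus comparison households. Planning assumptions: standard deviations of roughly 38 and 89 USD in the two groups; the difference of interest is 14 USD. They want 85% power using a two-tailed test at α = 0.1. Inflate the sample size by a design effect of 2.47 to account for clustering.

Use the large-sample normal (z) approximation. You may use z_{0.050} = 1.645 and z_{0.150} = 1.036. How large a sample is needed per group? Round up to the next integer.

n = 849 per group

n = (z_{α/2} + z_β)² · (σ₁² + σ₂²) / δ²
  = (1.645 + 1.036)² · (38² + 89² = 9365) / 14²
  = 7.1878 · 9365 / 196
  = 343.44
Design effect: 2.47 × 343.44 = 848.29.
Round up → n = 849 per group.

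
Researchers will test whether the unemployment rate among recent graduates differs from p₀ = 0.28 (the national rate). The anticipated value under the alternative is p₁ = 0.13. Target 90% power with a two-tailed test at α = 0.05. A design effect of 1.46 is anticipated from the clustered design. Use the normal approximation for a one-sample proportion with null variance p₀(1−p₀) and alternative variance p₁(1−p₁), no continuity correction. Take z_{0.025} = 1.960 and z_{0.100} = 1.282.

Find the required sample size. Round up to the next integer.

n = [z_{α/2}·√(p₀q₀) + z_β·√(p₁q₁)]² / (p₁ − p₀)²
  = [1.960·√(0.28·0.72) + 1.282·√(0.13·0.87)]² / (-0.15)²
  = [1.960·0.4490 + 1.282·0.3363]² / 0.0225
  = [1.3112]² / 0.0225
  = 76.41
Design effect: 1.46 × 76.41 = 111.56.
Round up → n = 112.

n = 112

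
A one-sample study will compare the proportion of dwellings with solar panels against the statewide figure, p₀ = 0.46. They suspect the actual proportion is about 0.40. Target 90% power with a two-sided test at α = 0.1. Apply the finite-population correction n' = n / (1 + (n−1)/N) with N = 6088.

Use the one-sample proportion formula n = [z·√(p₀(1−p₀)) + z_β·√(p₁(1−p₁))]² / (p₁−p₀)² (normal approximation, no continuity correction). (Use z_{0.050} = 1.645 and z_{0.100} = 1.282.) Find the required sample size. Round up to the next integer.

n = 532

n = [z_{α/2}·√(p₀q₀) + z_β·√(p₁q₁)]² / (p₁ − p₀)²
  = [1.645·√(0.46·0.54) + 1.282·√(0.40·0.60)]² / (-0.06)²
  = [1.645·0.4984 + 1.282·0.4899]² / 0.0036
  = [1.4479]² / 0.0036
  = 582.35
Finite-population correction (N = 6088): 582.35 / (1 + (582.35 − 1)/6088) = 531.59.
Round up → n = 532.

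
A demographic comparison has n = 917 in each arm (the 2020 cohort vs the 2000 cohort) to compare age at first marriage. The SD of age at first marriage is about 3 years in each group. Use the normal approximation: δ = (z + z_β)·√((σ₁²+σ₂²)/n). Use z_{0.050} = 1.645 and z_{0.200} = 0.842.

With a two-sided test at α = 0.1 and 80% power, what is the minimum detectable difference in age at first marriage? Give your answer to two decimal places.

Minimum detectable difference ≈ 0.35 years

δ = (z_{α/2} + z_β) · √((σ₁²+σ₂²)/n)
  = (1.645 + 0.842) · √(18/917)
  = 2.487 · √0.01963
  = 2.487 · 0.1401
  = 0.3484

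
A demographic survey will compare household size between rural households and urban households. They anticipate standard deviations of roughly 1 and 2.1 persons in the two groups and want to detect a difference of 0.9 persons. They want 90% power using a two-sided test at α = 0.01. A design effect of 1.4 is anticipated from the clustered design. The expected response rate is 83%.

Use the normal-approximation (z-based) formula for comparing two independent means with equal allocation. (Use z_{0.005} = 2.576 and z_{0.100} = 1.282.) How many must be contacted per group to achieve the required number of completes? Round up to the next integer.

n = 168 per group

n = (z_{α/2} + z_β)² · (σ₁² + σ₂²) / δ²
  = (2.576 + 1.282)² · (1² + 2.1² = 5.41) / 0.9²
  = 14.8842 · 5.41 / 0.81
  = 99.41
Design effect: 1.4 × 99.41 = 139.18.
Adjust for 83% response: 139.18 / 0.83 = 167.68.
Round up → n = 168 per group.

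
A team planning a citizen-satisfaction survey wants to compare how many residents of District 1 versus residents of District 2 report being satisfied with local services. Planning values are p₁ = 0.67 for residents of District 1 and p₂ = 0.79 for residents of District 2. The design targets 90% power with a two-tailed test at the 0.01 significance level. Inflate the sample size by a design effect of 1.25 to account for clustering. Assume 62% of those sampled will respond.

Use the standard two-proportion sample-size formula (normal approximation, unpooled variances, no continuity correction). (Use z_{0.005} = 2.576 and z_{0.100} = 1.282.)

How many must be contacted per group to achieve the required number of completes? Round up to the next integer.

n = (z_{α/2} + z_β)² · [p₁(1−p₁) + p₂(1−p₂)] / (p₁ − p₂)²
  = (2.576 + 1.282)² · (0.67·0.33 + 0.79·0.21) / (-0.12)²
  = (3.858)² · (0.2211 + 0.1659) / 0.0144
  = 14.8842 · 0.3870 / 0.0144
  = 400.01
Design effect: 1.25 × 400.01 = 500.01.
Adjust for 62% response: 500.01 / 0.62 = 806.48.
Round up → n = 807 per group.

n = 807 per group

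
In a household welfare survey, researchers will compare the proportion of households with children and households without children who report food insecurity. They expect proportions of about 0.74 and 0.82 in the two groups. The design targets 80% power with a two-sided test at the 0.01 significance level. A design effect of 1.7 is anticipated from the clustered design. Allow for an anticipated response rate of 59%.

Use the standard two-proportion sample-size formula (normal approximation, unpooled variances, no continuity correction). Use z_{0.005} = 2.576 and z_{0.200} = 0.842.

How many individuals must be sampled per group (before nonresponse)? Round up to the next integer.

n = 1789 per group

n = (z_{α/2} + z_β)² · [p₁(1−p₁) + p₂(1−p₂)] / (p₁ − p₂)²
  = (2.576 + 0.842)² · (0.74·0.26 + 0.82·0.18) / (-0.08)²
  = (3.418)² · (0.1924 + 0.1476) / 0.0064
  = 11.6827 · 0.3400 / 0.0064
  = 620.64
Design effect: 1.7 × 620.64 = 1055.10.
Adjust for 59% response: 1055.10 / 0.59 = 1788.30.
Round up → n = 1789 per group.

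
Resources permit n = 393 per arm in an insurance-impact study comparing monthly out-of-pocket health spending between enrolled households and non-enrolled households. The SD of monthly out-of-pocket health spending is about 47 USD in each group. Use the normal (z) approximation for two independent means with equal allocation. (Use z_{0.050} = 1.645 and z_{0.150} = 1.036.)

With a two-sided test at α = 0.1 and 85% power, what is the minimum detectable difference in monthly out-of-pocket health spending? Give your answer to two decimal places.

δ = (z_{α/2} + z_β) · √((σ₁²+σ₂²)/n)
  = (1.645 + 1.036) · √(4418/393)
  = 2.681 · √11.2417
  = 2.681 · 3.3529
  = 8.9890

Minimum detectable difference ≈ 8.99 USD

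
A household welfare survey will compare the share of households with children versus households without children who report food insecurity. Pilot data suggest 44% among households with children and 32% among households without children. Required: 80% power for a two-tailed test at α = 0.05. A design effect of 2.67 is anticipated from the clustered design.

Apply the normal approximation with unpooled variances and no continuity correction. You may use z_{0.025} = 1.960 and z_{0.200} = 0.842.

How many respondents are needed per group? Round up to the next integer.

n = (z_{α/2} + z_β)² · [p₁(1−p₁) + p₂(1−p₂)] / (p₁ − p₂)²
  = (1.960 + 0.842)² · (0.44·0.56 + 0.32·0.68) / (0.12)²
  = (2.802)² · (0.2464 + 0.2176) / 0.0144
  = 7.8512 · 0.4640 / 0.0144
  = 252.98
Design effect: 2.67 × 252.98 = 675.47.
Round up → n = 676 per group.

n = 676 per group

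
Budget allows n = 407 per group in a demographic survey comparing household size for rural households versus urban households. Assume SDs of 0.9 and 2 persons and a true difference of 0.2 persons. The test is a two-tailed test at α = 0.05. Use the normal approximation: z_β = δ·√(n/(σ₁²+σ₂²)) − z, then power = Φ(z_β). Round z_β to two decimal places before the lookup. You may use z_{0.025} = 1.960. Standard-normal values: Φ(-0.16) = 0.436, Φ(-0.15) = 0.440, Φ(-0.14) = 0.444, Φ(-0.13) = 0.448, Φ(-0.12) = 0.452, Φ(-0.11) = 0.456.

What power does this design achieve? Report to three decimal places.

Power ≈ 0.452

z_β = δ·√(n/(σ₁²+σ₂²)) − z_{α/2}
    = 0.2 · √(407/4.81) − 1.960
    = 0.2 · 9.19866 − 1.960
    = 1.8397 − 1.960 = -0.1203 → -0.12
Power = Φ(-0.12) = 0.452.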